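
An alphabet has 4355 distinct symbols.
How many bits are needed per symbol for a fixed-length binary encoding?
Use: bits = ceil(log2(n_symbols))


log2(4355) = 12.0885
Bracket: 2^12 = 4096 < 4355 <= 2^13 = 8192
So ceil(log2(4355)) = 13

bits = ceil(log2(4355)) = ceil(12.0885) = 13 bits


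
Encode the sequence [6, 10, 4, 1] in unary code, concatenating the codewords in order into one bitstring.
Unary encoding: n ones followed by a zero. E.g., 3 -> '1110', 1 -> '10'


Encode each number as n ones followed by a terminating 0:
  6 -> 1111110 (7 bits)
  10 -> 11111111110 (11 bits)
  4 -> 11110 (5 bits)
  1 -> 10 (2 bits)
Total length = 7 + 11 + 5 + 2 = 25 bits.

Unary([6, 10, 4, 1]) = 1111110111111111101111010 (25 bits)


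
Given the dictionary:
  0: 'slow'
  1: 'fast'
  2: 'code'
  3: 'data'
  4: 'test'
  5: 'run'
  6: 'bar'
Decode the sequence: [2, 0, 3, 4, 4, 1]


Look up each index in the dictionary:
  2 -> 'code'
  0 -> 'slow'
  3 -> 'data'
  4 -> 'test'
  4 -> 'test'
  1 -> 'fast'

Decoded: "code slow data test test fast"


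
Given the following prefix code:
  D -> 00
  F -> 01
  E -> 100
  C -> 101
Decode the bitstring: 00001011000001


Decoding step by step:
Bits 00 -> D
Bits 00 -> D
Bits 101 -> C
Bits 100 -> E
Bits 00 -> D
Bits 01 -> F


Decoded message: DDCEDF


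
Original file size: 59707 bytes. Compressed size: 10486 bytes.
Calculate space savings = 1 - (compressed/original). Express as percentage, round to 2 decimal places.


ratio = compressed/original = 10486/59707 = 0.175624
savings = 1 - ratio = 1 - 0.175624 = 0.824376
as a percentage: 0.824376 * 100 = 82.44%

Space savings = 1 - 10486/59707 = 82.44%


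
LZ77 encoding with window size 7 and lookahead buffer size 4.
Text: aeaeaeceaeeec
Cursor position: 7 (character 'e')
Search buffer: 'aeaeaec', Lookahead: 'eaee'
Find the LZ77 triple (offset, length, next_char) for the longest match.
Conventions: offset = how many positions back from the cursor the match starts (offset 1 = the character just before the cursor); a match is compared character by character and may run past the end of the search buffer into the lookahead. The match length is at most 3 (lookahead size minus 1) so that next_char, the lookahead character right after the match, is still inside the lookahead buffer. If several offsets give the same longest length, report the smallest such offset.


Try each offset into the search buffer:
  offset=1 (pos 6, char 'c'): match length 0
  offset=2 (pos 5, char 'e'): match length 1
  offset=3 (pos 4, char 'a'): match length 0
  offset=4 (pos 3, char 'e'): match length 3
  offset=5 (pos 2, char 'a'): match length 0
  offset=6 (pos 1, char 'e'): match length 3
  offset=7 (pos 0, char 'a'): match length 0
Longest match has length 3, found at offsets 4, 6; take the smallest, offset 4.
next_char = character at position 7 + 3 = 10 -> 'e'

Best match: offset=4, length=3 (matching 'eae' starting at position 3)
LZ77 triple: (4, 3, 'e')


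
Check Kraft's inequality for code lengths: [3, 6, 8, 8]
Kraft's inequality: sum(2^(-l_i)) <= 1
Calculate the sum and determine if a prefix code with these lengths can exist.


Sum = 2^(-3) + 2^(-6) + 2^(-8) + 2^(-8)
    = 0.125 + 0.015625 + 0.00390625 + 0.00390625
    = 38/256 = 0.1484375
Since 0.1484375 <= 1, Kraft's inequality IS satisfied.
A prefix code with these lengths CAN exist.

Kraft sum = 0.1484375. Satisfied.


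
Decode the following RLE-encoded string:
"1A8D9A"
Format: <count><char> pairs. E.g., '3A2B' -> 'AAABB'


Expanding each <count><char> pair:
  1A -> 'A'
  8D -> 'DDDDDDDD'
  9A -> 'AAAAAAAAA'

Decoded = ADDDDDDDDAAAAAAAAA


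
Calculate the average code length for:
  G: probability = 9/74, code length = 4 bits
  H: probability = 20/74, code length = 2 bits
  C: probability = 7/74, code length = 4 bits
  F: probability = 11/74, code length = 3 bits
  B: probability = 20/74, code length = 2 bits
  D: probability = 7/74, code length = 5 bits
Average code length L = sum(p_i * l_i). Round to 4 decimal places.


Weighted contributions p_i * l_i:
  G: (9/74) * 4 = 36/74
  H: (20/74) * 2 = 40/74
  C: (7/74) * 4 = 28/74
  F: (11/74) * 3 = 33/74
  B: (20/74) * 2 = 40/74
  D: (7/74) * 5 = 35/74
Sum = (36 + 40 + 28 + 33 + 40 + 35)/74 = 212/74

L = 212/74 = 2.8649 bits/symbol


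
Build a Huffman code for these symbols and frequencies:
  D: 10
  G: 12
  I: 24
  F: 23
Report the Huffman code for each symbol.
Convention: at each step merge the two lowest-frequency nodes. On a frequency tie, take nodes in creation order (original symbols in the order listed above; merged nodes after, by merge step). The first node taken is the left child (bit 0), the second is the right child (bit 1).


Huffman tree construction:
Step 1: Merge D(10) + G(12) = 22
Step 2: Merge (D+G)(22) + F(23) = 45
Step 3: Merge I(24) + ((D+G)+F)(45) = 69
Read each symbol's code off the tree from the root (left child = 0, right child = 1).

Codes:
  D: 100 (length 3)
  G: 101 (length 3)
  I: 0 (length 1)
  F: 11 (length 2)
Average code length: 136/69 = 1.9710 bits/symbol


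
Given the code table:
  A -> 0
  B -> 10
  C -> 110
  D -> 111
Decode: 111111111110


Decoding:
111 -> D
111 -> D
111 -> D
110 -> C


Result: DDDC


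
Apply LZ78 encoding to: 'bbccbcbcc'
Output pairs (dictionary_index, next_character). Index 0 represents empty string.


LZ78 encoding steps:
Dictionary: {0: ''}
Step 1: w='' (idx 0), next='b' -> output (0, 'b'), add 'b' as idx 1
Step 2: w='b' (idx 1), next='c' -> output (1, 'c'), add 'bc' as idx 2
Step 3: w='' (idx 0), next='c' -> output (0, 'c'), add 'c' as idx 3
Step 4: w='bc' (idx 2), next='b' -> output (2, 'b'), add 'bcb' as idx 4
Step 5: w='c' (idx 3), next='c' -> output (3, 'c'), add 'cc' as idx 5


Encoded: [(0, 'b'), (1, 'c'), (0, 'c'), (2, 'b'), (3, 'c')]


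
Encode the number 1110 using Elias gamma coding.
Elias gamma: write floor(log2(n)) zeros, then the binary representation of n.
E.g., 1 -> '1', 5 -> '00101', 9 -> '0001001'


num_bits = floor(log2(1110)) + 1 = 11
leading_zeros = num_bits - 1 = 10
binary(1110) = 10001010110

Elias gamma(1110) = '0000000000' + '10001010110' = 000000000010001010110 (21 bits)


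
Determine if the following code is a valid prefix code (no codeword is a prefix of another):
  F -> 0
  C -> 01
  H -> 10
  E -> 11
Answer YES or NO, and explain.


Checking each pair (does one codeword prefix another?):
  F='0' vs C='01': prefix -- VIOLATION

NO -- this is NOT a valid prefix code. F (0) is a prefix of C (01).


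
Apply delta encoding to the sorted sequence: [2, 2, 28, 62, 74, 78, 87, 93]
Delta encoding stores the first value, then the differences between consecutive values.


First value: 2
Deltas:
  2 - 2 = 0
  28 - 2 = 26
  62 - 28 = 34
  74 - 62 = 12
  78 - 74 = 4
  87 - 78 = 9
  93 - 87 = 6


Delta encoded: [2, 0, 26, 34, 12, 4, 9, 6]


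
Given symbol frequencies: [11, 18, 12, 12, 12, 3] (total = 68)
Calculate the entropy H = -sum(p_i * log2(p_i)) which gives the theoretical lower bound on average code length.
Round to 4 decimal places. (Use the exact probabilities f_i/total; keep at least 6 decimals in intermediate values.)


Per-symbol terms -p_i * log2(p_i) with p_i = f_i/68:
  p = 11/68 = 0.161765: log2(p) = -2.628031, -p*log2(p) = 0.425123
  p = 18/68 = 0.264706: log2(p) = -1.917538, -p*log2(p) = 0.507584
  p = 12/68 = 0.176471: log2(p) = -2.502500, -p*log2(p) = 0.441618
  p = 12/68 = 0.176471: log2(p) = -2.502500, -p*log2(p) = 0.441618
  p = 12/68 = 0.176471: log2(p) = -2.502500, -p*log2(p) = 0.441618
  p = 3/68 = 0.044118: log2(p) = -4.502500, -p*log2(p) = 0.198640
H = 0.425123 + 0.507584 + 0.441618 + 0.441618 + 0.441618 + 0.198640 = 2.456201

H = 2.4562 bits/symbol


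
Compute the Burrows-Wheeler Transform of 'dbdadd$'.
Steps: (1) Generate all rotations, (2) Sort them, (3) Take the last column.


Rotations (sorted):
  0: $dbdadd -> last char: d
  1: add$dbd -> last char: d
  2: bdadd$d -> last char: d
  3: d$dbdad -> last char: d
  4: dadd$db -> last char: b
  5: dbdadd$ -> last char: $
  6: dd$dbda -> last char: a


BWT = ddddb$a


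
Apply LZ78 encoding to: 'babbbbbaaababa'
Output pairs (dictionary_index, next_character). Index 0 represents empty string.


LZ78 encoding steps:
Dictionary: {0: ''}
Step 1: w='' (idx 0), next='b' -> output (0, 'b'), add 'b' as idx 1
Step 2: w='' (idx 0), next='a' -> output (0, 'a'), add 'a' as idx 2
Step 3: w='b' (idx 1), next='b' -> output (1, 'b'), add 'bb' as idx 3
Step 4: w='bb' (idx 3), next='b' -> output (3, 'b'), add 'bbb' as idx 4
Step 5: w='a' (idx 2), next='a' -> output (2, 'a'), add 'aa' as idx 5
Step 6: w='a' (idx 2), next='b' -> output (2, 'b'), add 'ab' as idx 6
Step 7: w='ab' (idx 6), next='a' -> output (6, 'a'), add 'aba' as idx 7


Encoded: [(0, 'b'), (0, 'a'), (1, 'b'), (3, 'b'), (2, 'a'), (2, 'b'), (6, 'a')]


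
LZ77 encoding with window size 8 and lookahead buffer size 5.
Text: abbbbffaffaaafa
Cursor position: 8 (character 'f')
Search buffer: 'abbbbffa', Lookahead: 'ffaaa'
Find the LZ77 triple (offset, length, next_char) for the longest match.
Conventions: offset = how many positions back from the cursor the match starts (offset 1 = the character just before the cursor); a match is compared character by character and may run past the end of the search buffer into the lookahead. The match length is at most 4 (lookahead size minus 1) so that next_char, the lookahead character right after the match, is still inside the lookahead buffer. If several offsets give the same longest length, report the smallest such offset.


Try each offset into the search buffer:
  offset=1 (pos 7, char 'a'): match length 0
  offset=2 (pos 6, char 'f'): match length 1
  offset=3 (pos 5, char 'f'): match length 3
  offset=4 (pos 4, char 'b'): match length 0
  offset=5 (pos 3, char 'b'): match length 0
  offset=6 (pos 2, char 'b'): match length 0
  offset=7 (pos 1, char 'b'): match length 0
  offset=8 (pos 0, char 'a'): match length 0
Longest match has length 3 at offset 3.
next_char = character at position 8 + 3 = 11 -> 'a'

Best match: offset=3, length=3 (matching 'ffa' starting at position 5)
LZ77 triple: (3, 3, 'a')


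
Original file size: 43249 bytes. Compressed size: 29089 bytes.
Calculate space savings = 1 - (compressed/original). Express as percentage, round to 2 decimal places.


ratio = compressed/original = 29089/43249 = 0.672594
savings = 1 - ratio = 1 - 0.672594 = 0.327406
as a percentage: 0.327406 * 100 = 32.74%

Space savings = 1 - 29089/43249 = 32.74%


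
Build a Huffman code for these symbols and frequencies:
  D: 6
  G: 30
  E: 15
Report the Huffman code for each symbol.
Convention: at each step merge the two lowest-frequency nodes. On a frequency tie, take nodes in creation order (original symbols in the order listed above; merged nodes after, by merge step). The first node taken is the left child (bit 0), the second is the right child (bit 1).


Huffman tree construction:
Step 1: Merge D(6) + E(15) = 21
Step 2: Merge (D+E)(21) + G(30) = 51
Read each symbol's code off the tree from the root (left child = 0, right child = 1).

Codes:
  D: 00 (length 2)
  G: 1 (length 1)
  E: 01 (length 2)
Average code length: 72/51 = 1.4118 bits/symbol


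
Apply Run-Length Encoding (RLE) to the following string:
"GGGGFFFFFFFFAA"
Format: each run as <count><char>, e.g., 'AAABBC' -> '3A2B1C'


Scanning runs left to right:
  i=0: run of 'G' x 4 -> '4G'
  i=4: run of 'F' x 8 -> '8F'
  i=12: run of 'A' x 2 -> '2A'

RLE = 4G8F2A


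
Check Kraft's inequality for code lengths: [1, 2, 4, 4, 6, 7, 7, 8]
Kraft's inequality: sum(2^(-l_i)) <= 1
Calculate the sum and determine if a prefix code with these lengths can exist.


Sum = 2^(-1) + 2^(-2) + 2^(-4) + 2^(-4) + 2^(-6) + 2^(-7) + 2^(-7) + 2^(-8)
    = 0.5 + 0.25 + 0.0625 + 0.0625 + 0.015625 + 0.0078125 + 0.0078125 + 0.00390625
    = 233/256 = 0.91015625
Since 0.91015625 <= 1, Kraft's inequality IS satisfied.
A prefix code with these lengths CAN exist.

Kraft sum = 0.91015625. Satisfied.


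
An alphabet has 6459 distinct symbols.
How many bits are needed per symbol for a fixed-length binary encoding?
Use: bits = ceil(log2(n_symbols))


log2(6459) = 12.6571
Bracket: 2^12 = 4096 < 6459 <= 2^13 = 8192
So ceil(log2(6459)) = 13

bits = ceil(log2(6459)) = ceil(12.6571) = 13 bits


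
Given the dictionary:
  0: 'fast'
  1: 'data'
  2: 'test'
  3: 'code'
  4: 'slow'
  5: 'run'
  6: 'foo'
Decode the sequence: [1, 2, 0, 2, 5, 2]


Look up each index in the dictionary:
  1 -> 'data'
  2 -> 'test'
  0 -> 'fast'
  2 -> 'test'
  5 -> 'run'
  2 -> 'test'

Decoded: "data test fast test run test"


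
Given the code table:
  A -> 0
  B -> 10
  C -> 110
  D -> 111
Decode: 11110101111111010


Decoding:
111 -> D
10 -> B
10 -> B
111 -> D
111 -> D
10 -> B
10 -> B


Result: DBBDDBB


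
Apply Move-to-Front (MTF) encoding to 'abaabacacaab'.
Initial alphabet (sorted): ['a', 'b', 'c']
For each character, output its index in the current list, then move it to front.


MTF encoding:
'a': index 0 in ['a', 'b', 'c'] -> ['a', 'b', 'c']
'b': index 1 in ['a', 'b', 'c'] -> ['b', 'a', 'c']
'a': index 1 in ['b', 'a', 'c'] -> ['a', 'b', 'c']
'a': index 0 in ['a', 'b', 'c'] -> ['a', 'b', 'c']
'b': index 1 in ['a', 'b', 'c'] -> ['b', 'a', 'c']
'a': index 1 in ['b', 'a', 'c'] -> ['a', 'b', 'c']
'c': index 2 in ['a', 'b', 'c'] -> ['c', 'a', 'b']
'a': index 1 in ['c', 'a', 'b'] -> ['a', 'c', 'b']
'c': index 1 in ['a', 'c', 'b'] -> ['c', 'a', 'b']
'a': index 1 in ['c', 'a', 'b'] -> ['a', 'c', 'b']
'a': index 0 in ['a', 'c', 'b'] -> ['a', 'c', 'b']
'b': index 2 in ['a', 'c', 'b'] -> ['b', 'a', 'c']


Output: [0, 1, 1, 0, 1, 1, 2, 1, 1, 1, 0, 2]


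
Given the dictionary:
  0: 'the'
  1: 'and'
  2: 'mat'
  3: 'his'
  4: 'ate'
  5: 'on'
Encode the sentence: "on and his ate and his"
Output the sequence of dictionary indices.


Look up each word in the dictionary:
  'on' -> 5
  'and' -> 1
  'his' -> 3
  'ate' -> 4
  'and' -> 1
  'his' -> 3

Encoded: [5, 1, 3, 4, 1, 3]


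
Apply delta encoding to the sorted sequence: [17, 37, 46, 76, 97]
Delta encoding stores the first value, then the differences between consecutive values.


First value: 17
Deltas:
  37 - 17 = 20
  46 - 37 = 9
  76 - 46 = 30
  97 - 76 = 21


Delta encoded: [17, 20, 9, 30, 21]


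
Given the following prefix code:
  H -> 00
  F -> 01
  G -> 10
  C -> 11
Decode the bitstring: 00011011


Decoding step by step:
Bits 00 -> H
Bits 01 -> F
Bits 10 -> G
Bits 11 -> C


Decoded message: HFGC


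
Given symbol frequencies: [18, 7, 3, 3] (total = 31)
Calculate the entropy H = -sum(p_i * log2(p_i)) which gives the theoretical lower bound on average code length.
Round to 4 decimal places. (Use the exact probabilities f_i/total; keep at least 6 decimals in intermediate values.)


Per-symbol terms -p_i * log2(p_i) with p_i = f_i/31:
  p = 18/31 = 0.580645: log2(p) = -0.784271, -p*log2(p) = 0.455383
  p = 7/31 = 0.225806: log2(p) = -2.146841, -p*log2(p) = 0.484771
  p = 3/31 = 0.096774: log2(p) = -3.369234, -p*log2(p) = 0.326055
  p = 3/31 = 0.096774: log2(p) = -3.369234, -p*log2(p) = 0.326055
H = 0.455383 + 0.484771 + 0.326055 + 0.326055 = 1.592264

H = 1.5923 bits/symbol


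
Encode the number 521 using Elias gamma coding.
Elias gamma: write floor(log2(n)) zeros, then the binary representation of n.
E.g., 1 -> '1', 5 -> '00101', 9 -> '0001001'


num_bits = floor(log2(521)) + 1 = 10
leading_zeros = num_bits - 1 = 9
binary(521) = 1000001001

Elias gamma(521) = '000000000' + '1000001001' = 0000000001000001001 (19 bits)


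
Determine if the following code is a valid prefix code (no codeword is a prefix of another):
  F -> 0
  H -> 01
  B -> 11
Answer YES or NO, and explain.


Checking each pair (does one codeword prefix another?):
  F='0' vs H='01': prefix -- VIOLATION

NO -- this is NOT a valid prefix code. F (0) is a prefix of H (01).


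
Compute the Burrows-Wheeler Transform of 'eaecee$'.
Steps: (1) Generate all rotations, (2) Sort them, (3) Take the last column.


Rotations (sorted):
  0: $eaecee -> last char: e
  1: aecee$e -> last char: e
  2: cee$eae -> last char: e
  3: e$eaece -> last char: e
  4: eaecee$ -> last char: $
  5: ecee$ea -> last char: a
  6: ee$eaec -> last char: c


BWT = eeee$ac


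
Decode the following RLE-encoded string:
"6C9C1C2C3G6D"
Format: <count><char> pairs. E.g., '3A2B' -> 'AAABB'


Expanding each <count><char> pair:
  6C -> 'CCCCCC'
  9C -> 'CCCCCCCCC'
  1C -> 'C'
  2C -> 'CC'
  3G -> 'GGG'
  6D -> 'DDDDDD'

Decoded = CCCCCCCCCCCCCCCCCCGGGDDDDDD


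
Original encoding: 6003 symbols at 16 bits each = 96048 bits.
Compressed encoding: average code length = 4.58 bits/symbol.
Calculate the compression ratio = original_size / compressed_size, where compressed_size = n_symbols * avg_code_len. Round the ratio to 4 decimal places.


original_size = n_symbols * orig_bits = 6003 * 16 = 96048 bits
compressed_size = n_symbols * avg_code_len = 6003 * 4.58 = 27493.74 bits
ratio = original_size / compressed_size = 96048 / 27493.74 = 3.4934

Compression ratio = 3.4934


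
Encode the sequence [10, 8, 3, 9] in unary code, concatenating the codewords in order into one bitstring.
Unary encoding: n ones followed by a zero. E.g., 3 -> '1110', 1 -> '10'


Encode each number as n ones followed by a terminating 0:
  10 -> 11111111110 (11 bits)
  8 -> 111111110 (9 bits)
  3 -> 1110 (4 bits)
  9 -> 1111111110 (10 bits)
Total length = 11 + 9 + 4 + 10 = 34 bits.

Unary([10, 8, 3, 9]) = 1111111111011111111011101111111110 (34 bits)


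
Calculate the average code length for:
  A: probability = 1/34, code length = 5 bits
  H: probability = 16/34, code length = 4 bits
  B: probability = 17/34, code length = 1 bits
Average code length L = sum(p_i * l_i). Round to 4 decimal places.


Weighted contributions p_i * l_i:
  A: (1/34) * 5 = 5/34
  H: (16/34) * 4 = 64/34
  B: (17/34) * 1 = 17/34
Sum = (5 + 64 + 17)/34 = 86/34

L = 86/34 = 2.5294 bits/symbol


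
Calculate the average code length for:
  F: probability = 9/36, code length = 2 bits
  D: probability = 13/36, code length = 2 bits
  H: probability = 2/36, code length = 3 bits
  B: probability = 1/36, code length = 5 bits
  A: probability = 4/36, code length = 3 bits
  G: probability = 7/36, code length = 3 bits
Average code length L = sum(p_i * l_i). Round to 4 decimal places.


Weighted contributions p_i * l_i:
  F: (9/36) * 2 = 18/36
  D: (13/36) * 2 = 26/36
  H: (2/36) * 3 = 6/36
  B: (1/36) * 5 = 5/36
  A: (4/36) * 3 = 12/36
  G: (7/36) * 3 = 21/36
Sum = (18 + 26 + 6 + 5 + 12 + 21)/36 = 88/36

L = 88/36 = 2.4444 bits/symbol


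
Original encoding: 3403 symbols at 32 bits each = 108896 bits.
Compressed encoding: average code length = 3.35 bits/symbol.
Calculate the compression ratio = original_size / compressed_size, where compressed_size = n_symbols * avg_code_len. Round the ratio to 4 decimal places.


original_size = n_symbols * orig_bits = 3403 * 32 = 108896 bits
compressed_size = n_symbols * avg_code_len = 3403 * 3.35 = 11400.05 bits
ratio = original_size / compressed_size = 108896 / 11400.05 = 9.5522

Compression ratio = 9.5522


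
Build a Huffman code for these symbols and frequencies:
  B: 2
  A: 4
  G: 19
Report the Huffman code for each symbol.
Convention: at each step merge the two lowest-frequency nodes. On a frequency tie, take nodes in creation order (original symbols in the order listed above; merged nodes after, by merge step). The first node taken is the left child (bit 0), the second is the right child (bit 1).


Huffman tree construction:
Step 1: Merge B(2) + A(4) = 6
Step 2: Merge (B+A)(6) + G(19) = 25
Read each symbol's code off the tree from the root (left child = 0, right child = 1).

Codes:
  B: 00 (length 2)
  A: 01 (length 2)
  G: 1 (length 1)
Average code length: 31/25 = 1.2400 bits/symbol


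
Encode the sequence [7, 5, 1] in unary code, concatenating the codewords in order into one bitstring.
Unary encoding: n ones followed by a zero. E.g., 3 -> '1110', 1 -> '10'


Encode each number as n ones followed by a terminating 0:
  7 -> 11111110 (8 bits)
  5 -> 111110 (6 bits)
  1 -> 10 (2 bits)
Total length = 8 + 6 + 2 = 16 bits.

Unary([7, 5, 1]) = 1111111011111010 (16 bits)


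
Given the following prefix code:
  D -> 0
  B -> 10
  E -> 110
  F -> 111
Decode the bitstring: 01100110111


Decoding step by step:
Bits 0 -> D
Bits 110 -> E
Bits 0 -> D
Bits 110 -> E
Bits 111 -> F


Decoded message: DEDEF


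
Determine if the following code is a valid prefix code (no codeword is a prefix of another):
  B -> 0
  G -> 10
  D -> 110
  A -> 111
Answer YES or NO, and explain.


Checking each pair (does one codeword prefix another?):
  B='0' vs G='10': no prefix
  B='0' vs D='110': no prefix
  B='0' vs A='111': no prefix
  G='10' vs B='0': no prefix
  G='10' vs D='110': no prefix
  G='10' vs A='111': no prefix
  D='110' vs B='0': no prefix
  D='110' vs G='10': no prefix
  D='110' vs A='111': no prefix
  A='111' vs B='0': no prefix
  A='111' vs G='10': no prefix
  A='111' vs D='110': no prefix
No violation found over all pairs.

YES -- this is a valid prefix code. No codeword is a prefix of any other codeword.


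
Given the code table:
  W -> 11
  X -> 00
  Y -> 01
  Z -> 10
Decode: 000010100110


Decoding:
00 -> X
00 -> X
10 -> Z
10 -> Z
01 -> Y
10 -> Z


Result: XXZZYZ


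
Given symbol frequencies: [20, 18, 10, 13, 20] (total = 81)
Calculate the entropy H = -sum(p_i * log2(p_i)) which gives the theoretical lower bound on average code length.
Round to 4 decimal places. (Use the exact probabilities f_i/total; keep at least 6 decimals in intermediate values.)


Per-symbol terms -p_i * log2(p_i) with p_i = f_i/81:
  p = 20/81 = 0.246914: log2(p) = -2.017922, -p*log2(p) = 0.498252
  p = 18/81 = 0.222222: log2(p) = -2.169925, -p*log2(p) = 0.482206
  p = 10/81 = 0.123457: log2(p) = -3.017922, -p*log2(p) = 0.372583
  p = 13/81 = 0.160494: log2(p) = -2.639410, -p*log2(p) = 0.423609
  p = 20/81 = 0.246914: log2(p) = -2.017922, -p*log2(p) = 0.498252
H = 0.498252 + 0.482206 + 0.372583 + 0.423609 + 0.498252 = 2.274902

H = 2.2749 bits/symbol


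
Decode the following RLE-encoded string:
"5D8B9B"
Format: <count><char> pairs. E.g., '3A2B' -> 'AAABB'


Expanding each <count><char> pair:
  5D -> 'DDDDD'
  8B -> 'BBBBBBBB'
  9B -> 'BBBBBBBBB'

Decoded = DDDDDBBBBBBBBBBBBBBBBB


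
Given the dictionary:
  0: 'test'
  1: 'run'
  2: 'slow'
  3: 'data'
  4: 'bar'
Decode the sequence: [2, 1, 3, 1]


Look up each index in the dictionary:
  2 -> 'slow'
  1 -> 'run'
  3 -> 'data'
  1 -> 'run'

Decoded: "slow run data run"


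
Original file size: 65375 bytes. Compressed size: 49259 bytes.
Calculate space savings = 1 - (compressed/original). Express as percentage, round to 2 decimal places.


ratio = compressed/original = 49259/65375 = 0.753484
savings = 1 - ratio = 1 - 0.753484 = 0.246516
as a percentage: 0.246516 * 100 = 24.65%

Space savings = 1 - 49259/65375 = 24.65%


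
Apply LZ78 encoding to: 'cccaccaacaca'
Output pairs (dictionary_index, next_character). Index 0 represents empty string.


LZ78 encoding steps:
Dictionary: {0: ''}
Step 1: w='' (idx 0), next='c' -> output (0, 'c'), add 'c' as idx 1
Step 2: w='c' (idx 1), next='c' -> output (1, 'c'), add 'cc' as idx 2
Step 3: w='' (idx 0), next='a' -> output (0, 'a'), add 'a' as idx 3
Step 4: w='cc' (idx 2), next='a' -> output (2, 'a'), add 'cca' as idx 4
Step 5: w='a' (idx 3), next='c' -> output (3, 'c'), add 'ac' as idx 5
Step 6: w='ac' (idx 5), next='a' -> output (5, 'a'), add 'aca' as idx 6


Encoded: [(0, 'c'), (1, 'c'), (0, 'a'), (2, 'a'), (3, 'c'), (5, 'a')]


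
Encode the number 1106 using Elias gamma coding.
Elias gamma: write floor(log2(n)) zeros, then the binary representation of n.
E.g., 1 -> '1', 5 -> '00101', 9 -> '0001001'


num_bits = floor(log2(1106)) + 1 = 11
leading_zeros = num_bits - 1 = 10
binary(1106) = 10001010010

Elias gamma(1106) = '0000000000' + '10001010010' = 000000000010001010010 (21 bits)


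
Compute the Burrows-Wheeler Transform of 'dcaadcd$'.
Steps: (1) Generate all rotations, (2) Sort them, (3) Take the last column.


Rotations (sorted):
  0: $dcaadcd -> last char: d
  1: aadcd$dc -> last char: c
  2: adcd$dca -> last char: a
  3: caadcd$d -> last char: d
  4: cd$dcaad -> last char: d
  5: d$dcaadc -> last char: c
  6: dcaadcd$ -> last char: $
  7: dcd$dcaa -> last char: a


BWT = dcaddc$a


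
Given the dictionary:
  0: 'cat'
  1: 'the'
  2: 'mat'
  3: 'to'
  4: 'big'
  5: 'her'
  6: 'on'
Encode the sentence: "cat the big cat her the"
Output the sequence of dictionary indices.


Look up each word in the dictionary:
  'cat' -> 0
  'the' -> 1
  'big' -> 4
  'cat' -> 0
  'her' -> 5
  'the' -> 1

Encoded: [0, 1, 4, 0, 5, 1]


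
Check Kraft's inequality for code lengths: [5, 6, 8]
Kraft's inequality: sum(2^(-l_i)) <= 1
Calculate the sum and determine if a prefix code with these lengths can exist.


Sum = 2^(-5) + 2^(-6) + 2^(-8)
    = 0.03125 + 0.015625 + 0.00390625
    = 13/256 = 0.05078125
Since 0.05078125 <= 1, Kraft's inequality IS satisfied.
A prefix code with these lengths CAN exist.

Kraft sum = 0.05078125. Satisfied.


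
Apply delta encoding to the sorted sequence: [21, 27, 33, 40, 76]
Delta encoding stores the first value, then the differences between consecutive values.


First value: 21
Deltas:
  27 - 21 = 6
  33 - 27 = 6
  40 - 33 = 7
  76 - 40 = 36


Delta encoded: [21, 6, 6, 7, 36]


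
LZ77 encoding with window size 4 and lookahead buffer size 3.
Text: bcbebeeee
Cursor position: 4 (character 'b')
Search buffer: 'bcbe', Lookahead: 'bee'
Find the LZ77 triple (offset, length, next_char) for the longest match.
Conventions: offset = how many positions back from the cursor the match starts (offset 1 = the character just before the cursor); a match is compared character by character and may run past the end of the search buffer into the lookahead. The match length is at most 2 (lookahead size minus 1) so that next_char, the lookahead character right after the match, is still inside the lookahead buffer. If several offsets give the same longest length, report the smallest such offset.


Try each offset into the search buffer:
  offset=1 (pos 3, char 'e'): match length 0
  offset=2 (pos 2, char 'b'): match length 2
  offset=3 (pos 1, char 'c'): match length 0
  offset=4 (pos 0, char 'b'): match length 1
Longest match has length 2 at offset 2.
next_char = character at position 4 + 2 = 6 -> 'e'

Best match: offset=2, length=2 (matching 'be' starting at position 2)
LZ77 triple: (2, 2, 'e')


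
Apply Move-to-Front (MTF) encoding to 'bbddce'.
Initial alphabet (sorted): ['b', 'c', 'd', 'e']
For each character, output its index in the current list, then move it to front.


MTF encoding:
'b': index 0 in ['b', 'c', 'd', 'e'] -> ['b', 'c', 'd', 'e']
'b': index 0 in ['b', 'c', 'd', 'e'] -> ['b', 'c', 'd', 'e']
'd': index 2 in ['b', 'c', 'd', 'e'] -> ['d', 'b', 'c', 'e']
'd': index 0 in ['d', 'b', 'c', 'e'] -> ['d', 'b', 'c', 'e']
'c': index 2 in ['d', 'b', 'c', 'e'] -> ['c', 'd', 'b', 'e']
'e': index 3 in ['c', 'd', 'b', 'e'] -> ['e', 'c', 'd', 'b']


Output: [0, 0, 2, 0, 2, 3]


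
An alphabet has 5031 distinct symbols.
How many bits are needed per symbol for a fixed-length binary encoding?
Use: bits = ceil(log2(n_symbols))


log2(5031) = 12.2966
Bracket: 2^12 = 4096 < 5031 <= 2^13 = 8192
So ceil(log2(5031)) = 13

bits = ceil(log2(5031)) = ceil(12.2966) = 13 bits


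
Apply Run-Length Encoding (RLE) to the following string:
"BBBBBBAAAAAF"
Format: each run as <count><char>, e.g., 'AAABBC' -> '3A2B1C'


Scanning runs left to right:
  i=0: run of 'B' x 6 -> '6B'
  i=6: run of 'A' x 5 -> '5A'
  i=11: run of 'F' x 1 -> '1F'

RLE = 6B5A1F


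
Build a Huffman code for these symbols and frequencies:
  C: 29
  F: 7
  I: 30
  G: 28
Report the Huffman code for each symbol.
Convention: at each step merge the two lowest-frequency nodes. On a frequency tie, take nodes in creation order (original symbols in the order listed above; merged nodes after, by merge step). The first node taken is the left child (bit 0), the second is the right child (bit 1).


Huffman tree construction:
Step 1: Merge F(7) + G(28) = 35
Step 2: Merge C(29) + I(30) = 59
Step 3: Merge (F+G)(35) + (C+I)(59) = 94
Read each symbol's code off the tree from the root (left child = 0, right child = 1).

Codes:
  C: 10 (length 2)
  F: 00 (length 2)
  I: 11 (length 2)
  G: 01 (length 2)
Average code length: 188/94 = 2.0000 bits/symbol


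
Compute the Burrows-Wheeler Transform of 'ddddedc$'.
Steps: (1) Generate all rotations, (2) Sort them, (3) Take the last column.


Rotations (sorted):
  0: $ddddedc -> last char: c
  1: c$dddded -> last char: d
  2: dc$dddde -> last char: e
  3: ddddedc$ -> last char: $
  4: dddedc$d -> last char: d
  5: ddedc$dd -> last char: d
  6: dedc$ddd -> last char: d
  7: edc$dddd -> last char: d


BWT = cde$dddd


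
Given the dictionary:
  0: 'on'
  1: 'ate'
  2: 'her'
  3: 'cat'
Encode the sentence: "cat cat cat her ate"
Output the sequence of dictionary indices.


Look up each word in the dictionary:
  'cat' -> 3
  'cat' -> 3
  'cat' -> 3
  'her' -> 2
  'ate' -> 1

Encoded: [3, 3, 3, 2, 1]


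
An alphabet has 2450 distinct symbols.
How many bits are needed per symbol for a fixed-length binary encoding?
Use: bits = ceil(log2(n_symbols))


log2(2450) = 11.2586
Bracket: 2^11 = 2048 < 2450 <= 2^12 = 4096
So ceil(log2(2450)) = 12

bits = ceil(log2(2450)) = ceil(11.2586) = 12 bits


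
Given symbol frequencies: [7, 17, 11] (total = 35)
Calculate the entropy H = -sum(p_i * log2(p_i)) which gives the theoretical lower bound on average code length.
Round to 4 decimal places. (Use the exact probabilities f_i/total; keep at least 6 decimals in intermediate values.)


Per-symbol terms -p_i * log2(p_i) with p_i = f_i/35:
  p = 7/35 = 0.200000: log2(p) = -2.321928, -p*log2(p) = 0.464386
  p = 17/35 = 0.485714: log2(p) = -1.041820, -p*log2(p) = 0.506027
  p = 11/35 = 0.314286: log2(p) = -1.669851, -p*log2(p) = 0.524810
H = 0.464386 + 0.506027 + 0.524810 = 1.495223

H = 1.4952 bits/symbol


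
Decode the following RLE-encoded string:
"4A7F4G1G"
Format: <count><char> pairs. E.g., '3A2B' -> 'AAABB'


Expanding each <count><char> pair:
  4A -> 'AAAA'
  7F -> 'FFFFFFF'
  4G -> 'GGGG'
  1G -> 'G'

Decoded = AAAAFFFFFFFGGGGG


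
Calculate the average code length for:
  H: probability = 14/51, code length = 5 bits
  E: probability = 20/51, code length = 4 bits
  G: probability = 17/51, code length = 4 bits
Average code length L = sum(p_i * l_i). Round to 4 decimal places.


Weighted contributions p_i * l_i:
  H: (14/51) * 5 = 70/51
  E: (20/51) * 4 = 80/51
  G: (17/51) * 4 = 68/51
Sum = (70 + 80 + 68)/51 = 218/51

L = 218/51 = 4.2745 bits/symbol


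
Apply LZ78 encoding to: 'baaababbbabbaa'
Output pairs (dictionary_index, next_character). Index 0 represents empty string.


LZ78 encoding steps:
Dictionary: {0: ''}
Step 1: w='' (idx 0), next='b' -> output (0, 'b'), add 'b' as idx 1
Step 2: w='' (idx 0), next='a' -> output (0, 'a'), add 'a' as idx 2
Step 3: w='a' (idx 2), next='a' -> output (2, 'a'), add 'aa' as idx 3
Step 4: w='b' (idx 1), next='a' -> output (1, 'a'), add 'ba' as idx 4
Step 5: w='b' (idx 1), next='b' -> output (1, 'b'), add 'bb' as idx 5
Step 6: w='ba' (idx 4), next='b' -> output (4, 'b'), add 'bab' as idx 6
Step 7: w='ba' (idx 4), next='a' -> output (4, 'a'), add 'baa' as idx 7


Encoded: [(0, 'b'), (0, 'a'), (2, 'a'), (1, 'a'), (1, 'b'), (4, 'b'), (4, 'a')]


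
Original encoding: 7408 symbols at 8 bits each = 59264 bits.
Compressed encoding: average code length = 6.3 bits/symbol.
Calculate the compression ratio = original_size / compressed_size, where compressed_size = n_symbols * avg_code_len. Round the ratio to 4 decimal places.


original_size = n_symbols * orig_bits = 7408 * 8 = 59264 bits
compressed_size = n_symbols * avg_code_len = 7408 * 6.3 = 46670.4 bits
ratio = original_size / compressed_size = 59264 / 46670.4 = 1.2698

Compression ratio = 1.2698


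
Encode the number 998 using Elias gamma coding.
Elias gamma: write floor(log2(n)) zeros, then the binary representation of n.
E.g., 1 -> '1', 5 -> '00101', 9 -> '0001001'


num_bits = floor(log2(998)) + 1 = 10
leading_zeros = num_bits - 1 = 9
binary(998) = 1111100110

Elias gamma(998) = '000000000' + '1111100110' = 0000000001111100110 (19 bits)


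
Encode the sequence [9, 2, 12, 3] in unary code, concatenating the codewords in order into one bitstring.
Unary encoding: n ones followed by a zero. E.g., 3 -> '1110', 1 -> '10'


Encode each number as n ones followed by a terminating 0:
  9 -> 1111111110 (10 bits)
  2 -> 110 (3 bits)
  12 -> 1111111111110 (13 bits)
  3 -> 1110 (4 bits)
Total length = 10 + 3 + 13 + 4 = 30 bits.

Unary([9, 2, 12, 3]) = 111111111011011111111111101110 (30 bits)


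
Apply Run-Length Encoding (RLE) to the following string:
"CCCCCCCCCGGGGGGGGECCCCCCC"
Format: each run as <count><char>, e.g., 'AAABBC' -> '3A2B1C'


Scanning runs left to right:
  i=0: run of 'C' x 9 -> '9C'
  i=9: run of 'G' x 8 -> '8G'
  i=17: run of 'E' x 1 -> '1E'
  i=18: run of 'C' x 7 -> '7C'

RLE = 9C8G1E7C


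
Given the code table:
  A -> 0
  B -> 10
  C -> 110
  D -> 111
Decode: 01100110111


Decoding:
0 -> A
110 -> C
0 -> A
110 -> C
111 -> D


Result: ACACD


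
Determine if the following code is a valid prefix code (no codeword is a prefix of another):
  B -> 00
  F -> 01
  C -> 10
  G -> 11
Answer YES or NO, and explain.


Checking each pair (does one codeword prefix another?):
  B='00' vs F='01': no prefix
  B='00' vs C='10': no prefix
  B='00' vs G='11': no prefix
  F='01' vs B='00': no prefix
  F='01' vs C='10': no prefix
  F='01' vs G='11': no prefix
  C='10' vs B='00': no prefix
  C='10' vs F='01': no prefix
  C='10' vs G='11': no prefix
  G='11' vs B='00': no prefix
  G='11' vs F='01': no prefix
  G='11' vs C='10': no prefix
No violation found over all pairs.

YES -- this is a valid prefix code. No codeword is a prefix of any other codeword.


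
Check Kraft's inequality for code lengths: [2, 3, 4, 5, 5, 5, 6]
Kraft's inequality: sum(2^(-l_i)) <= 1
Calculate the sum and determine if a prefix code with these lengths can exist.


Sum = 2^(-2) + 2^(-3) + 2^(-4) + 2^(-5) + 2^(-5) + 2^(-5) + 2^(-6)
    = 0.25 + 0.125 + 0.0625 + 0.03125 + 0.03125 + 0.03125 + 0.015625
    = 35/64 = 0.546875
Since 0.546875 <= 1, Kraft's inequality IS satisfied.
A prefix code with these lengths CAN exist.

Kraft sum = 0.546875. Satisfied.


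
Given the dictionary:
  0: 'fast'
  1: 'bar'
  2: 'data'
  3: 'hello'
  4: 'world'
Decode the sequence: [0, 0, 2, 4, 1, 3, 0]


Look up each index in the dictionary:
  0 -> 'fast'
  0 -> 'fast'
  2 -> 'data'
  4 -> 'world'
  1 -> 'bar'
  3 -> 'hello'
  0 -> 'fast'

Decoded: "fast fast data world bar hello fast"


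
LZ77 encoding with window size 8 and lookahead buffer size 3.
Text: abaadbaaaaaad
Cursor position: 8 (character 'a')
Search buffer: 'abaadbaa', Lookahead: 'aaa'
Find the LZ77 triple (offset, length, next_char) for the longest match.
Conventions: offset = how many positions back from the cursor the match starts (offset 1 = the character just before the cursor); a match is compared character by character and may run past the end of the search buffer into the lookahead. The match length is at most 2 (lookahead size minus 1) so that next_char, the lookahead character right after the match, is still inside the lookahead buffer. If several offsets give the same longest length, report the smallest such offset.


Try each offset into the search buffer:
  offset=1 (pos 7, char 'a'): match length 2
  offset=2 (pos 6, char 'a'): match length 2
  offset=3 (pos 5, char 'b'): match length 0
  offset=4 (pos 4, char 'd'): match length 0
  offset=5 (pos 3, char 'a'): match length 1
  offset=6 (pos 2, char 'a'): match length 2
  offset=7 (pos 1, char 'b'): match length 0
  offset=8 (pos 0, char 'a'): match length 1
Longest match has length 2, found at offsets 1, 2, 6; take the smallest, offset 1.
next_char = character at position 8 + 2 = 10 -> 'a'

Best match: offset=1, length=2 (matching 'aa' starting at position 7)
LZ77 triple: (1, 2, 'a')


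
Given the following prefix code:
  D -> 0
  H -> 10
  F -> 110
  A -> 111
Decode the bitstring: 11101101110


Decoding step by step:
Bits 111 -> A
Bits 0 -> D
Bits 110 -> F
Bits 111 -> A
Bits 0 -> D


Decoded message: ADFAD


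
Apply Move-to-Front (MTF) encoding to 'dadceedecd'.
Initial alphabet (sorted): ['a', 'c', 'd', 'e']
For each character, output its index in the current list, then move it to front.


MTF encoding:
'd': index 2 in ['a', 'c', 'd', 'e'] -> ['d', 'a', 'c', 'e']
'a': index 1 in ['d', 'a', 'c', 'e'] -> ['a', 'd', 'c', 'e']
'd': index 1 in ['a', 'd', 'c', 'e'] -> ['d', 'a', 'c', 'e']
'c': index 2 in ['d', 'a', 'c', 'e'] -> ['c', 'd', 'a', 'e']
'e': index 3 in ['c', 'd', 'a', 'e'] -> ['e', 'c', 'd', 'a']
'e': index 0 in ['e', 'c', 'd', 'a'] -> ['e', 'c', 'd', 'a']
'd': index 2 in ['e', 'c', 'd', 'a'] -> ['d', 'e', 'c', 'a']
'e': index 1 in ['d', 'e', 'c', 'a'] -> ['e', 'd', 'c', 'a']
'c': index 2 in ['e', 'd', 'c', 'a'] -> ['c', 'e', 'd', 'a']
'd': index 2 in ['c', 'e', 'd', 'a'] -> ['d', 'c', 'e', 'a']


Output: [2, 1, 1, 2, 3, 0, 2, 1, 2, 2]


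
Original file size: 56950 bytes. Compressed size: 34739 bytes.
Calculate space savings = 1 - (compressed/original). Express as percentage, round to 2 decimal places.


ratio = compressed/original = 34739/56950 = 0.609991
savings = 1 - ratio = 1 - 0.609991 = 0.390009
as a percentage: 0.390009 * 100 = 39.0%

Space savings = 1 - 34739/56950 = 39.0%


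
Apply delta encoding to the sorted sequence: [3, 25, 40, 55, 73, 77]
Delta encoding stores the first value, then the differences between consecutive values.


First value: 3
Deltas:
  25 - 3 = 22
  40 - 25 = 15
  55 - 40 = 15
  73 - 55 = 18
  77 - 73 = 4


Delta encoded: [3, 22, 15, 15, 18, 4]


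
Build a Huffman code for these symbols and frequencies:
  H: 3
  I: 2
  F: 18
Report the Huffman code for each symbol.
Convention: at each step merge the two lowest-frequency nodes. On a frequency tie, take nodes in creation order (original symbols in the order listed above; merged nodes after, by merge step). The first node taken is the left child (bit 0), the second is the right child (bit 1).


Huffman tree construction:
Step 1: Merge I(2) + H(3) = 5
Step 2: Merge (I+H)(5) + F(18) = 23
Read each symbol's code off the tree from the root (left child = 0, right child = 1).

Codes:
  H: 01 (length 2)
  I: 00 (length 2)
  F: 1 (length 1)
Average code length: 28/23 = 1.2174 bits/symbol


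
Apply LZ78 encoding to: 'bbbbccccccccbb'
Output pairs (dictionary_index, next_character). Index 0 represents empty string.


LZ78 encoding steps:
Dictionary: {0: ''}
Step 1: w='' (idx 0), next='b' -> output (0, 'b'), add 'b' as idx 1
Step 2: w='b' (idx 1), next='b' -> output (1, 'b'), add 'bb' as idx 2
Step 3: w='b' (idx 1), next='c' -> output (1, 'c'), add 'bc' as idx 3
Step 4: w='' (idx 0), next='c' -> output (0, 'c'), add 'c' as idx 4
Step 5: w='c' (idx 4), next='c' -> output (4, 'c'), add 'cc' as idx 5
Step 6: w='cc' (idx 5), next='c' -> output (5, 'c'), add 'ccc' as idx 6
Step 7: w='c' (idx 4), next='b' -> output (4, 'b'), add 'cb' as idx 7
Step 8: w='b' (idx 1), end of input -> output (1, '')


Encoded: [(0, 'b'), (1, 'b'), (1, 'c'), (0, 'c'), (4, 'c'), (5, 'c'), (4, 'b'), (1, '')]


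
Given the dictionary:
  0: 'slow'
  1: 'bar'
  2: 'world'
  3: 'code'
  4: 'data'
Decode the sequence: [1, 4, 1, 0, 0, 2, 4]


Look up each index in the dictionary:
  1 -> 'bar'
  4 -> 'data'
  1 -> 'bar'
  0 -> 'slow'
  0 -> 'slow'
  2 -> 'world'
  4 -> 'data'

Decoded: "bar data bar slow slow world data"


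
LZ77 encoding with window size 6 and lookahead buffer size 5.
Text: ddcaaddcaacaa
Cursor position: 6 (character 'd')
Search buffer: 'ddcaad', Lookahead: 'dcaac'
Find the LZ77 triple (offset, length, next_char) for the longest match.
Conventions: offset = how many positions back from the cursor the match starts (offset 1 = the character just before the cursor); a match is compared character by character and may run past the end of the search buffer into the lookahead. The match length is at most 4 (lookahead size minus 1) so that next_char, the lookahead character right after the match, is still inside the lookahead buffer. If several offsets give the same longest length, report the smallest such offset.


Try each offset into the search buffer:
  offset=1 (pos 5, char 'd'): match length 1
  offset=2 (pos 4, char 'a'): match length 0
  offset=3 (pos 3, char 'a'): match length 0
  offset=4 (pos 2, char 'c'): match length 0
  offset=5 (pos 1, char 'd'): match length 4
  offset=6 (pos 0, char 'd'): match length 1
Longest match has length 4 at offset 5.
next_char = character at position 6 + 4 = 10 -> 'c'

Best match: offset=5, length=4 (matching 'dcaa' starting at position 1)
LZ77 triple: (5, 4, 'c')
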